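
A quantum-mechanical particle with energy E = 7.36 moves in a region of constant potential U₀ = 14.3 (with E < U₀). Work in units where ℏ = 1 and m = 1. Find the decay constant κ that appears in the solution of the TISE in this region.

Since E < U₀ the TISE in this region is ψ'' = κ²ψ with κ = √(2m(U₀ − E))/ℏ.
κ = √(2 × 1 × 6.94) = 3.726.

κ = 3.73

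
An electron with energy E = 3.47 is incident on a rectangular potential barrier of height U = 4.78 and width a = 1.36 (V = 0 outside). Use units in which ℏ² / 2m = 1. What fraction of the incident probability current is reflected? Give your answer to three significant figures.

Since E < U the interior solution is evanescent with decay constant κ = √(2m(U − E))/ℏ = 1.145.
κa = 1.557, sinh(κa) = 2.266.
The exact tunnelling result is T⁻¹ = 1 + U² sinh²(κa) / [4E(U − E)] = 7.452, so T = 0.134.
R = 1 − T = 0.866.

R = 0.866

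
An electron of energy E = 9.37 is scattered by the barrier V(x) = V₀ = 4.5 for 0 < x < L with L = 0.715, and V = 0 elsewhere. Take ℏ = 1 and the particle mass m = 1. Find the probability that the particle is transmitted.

Above the barrier the interior wavenumber is k₂ = √(2m(E − V₀))/ℏ = 3.121, giving phase k₂L = 2.231.
T = [1 + V₀² sin²(k₂L) / (4E(E − V₀))]⁻¹ = 1/1.069 = 0.935.

T = 0.935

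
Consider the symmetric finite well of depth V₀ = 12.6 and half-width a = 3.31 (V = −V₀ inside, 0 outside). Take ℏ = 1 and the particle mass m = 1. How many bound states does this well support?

N = 11

Define the well-strength parameter z₀ = (a/ℏ)√(2mV₀) = 3.31 × √(2·1·12.6) = 16.62.
The even/odd transcendental equations gain one root per π/2 in z₀, giving N = 1 + ⌊2z₀/π⌋ = 1 + ⌊10.58⌋ = 11.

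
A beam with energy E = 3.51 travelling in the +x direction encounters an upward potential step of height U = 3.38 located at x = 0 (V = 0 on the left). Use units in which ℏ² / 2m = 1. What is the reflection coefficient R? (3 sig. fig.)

The wavenumbers are k₁ = √(2mE)/ℏ = 1.873 on the left and k₂ = √(2m(E − U))/ℏ = 0.3606 on the right.
Matching ψ and ψ′ at x = 0 gives r = (k₁ − k₂)/(k₁ + k₂), so R = r² = 0.4586 and T = 1 − R = 0.5414.

R = 0.459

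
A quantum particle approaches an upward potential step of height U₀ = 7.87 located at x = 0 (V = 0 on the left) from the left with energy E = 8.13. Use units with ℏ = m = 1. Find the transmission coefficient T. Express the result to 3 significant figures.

T = 0.515

The wavenumbers are k₁ = √(2mE)/ℏ = 4.032 on the left and k₂ = √(2m(E − U₀))/ℏ = 0.7211 on the right.
Continuity of ψ and ψ′ at the step yields the reflection amplitude r = (k₁ − k₂)/(k₁ + k₂) = 0.6966; thus R = |r|² = 0.4852, T = 0.5148.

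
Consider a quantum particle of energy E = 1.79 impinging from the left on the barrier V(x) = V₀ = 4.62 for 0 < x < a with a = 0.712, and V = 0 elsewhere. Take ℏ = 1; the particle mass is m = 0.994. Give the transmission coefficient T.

Since E < V₀ the interior solution is evanescent with decay constant κ = √(2m(V₀ − E))/ℏ = 2.372.
κa = 1.689, sinh(κa) = 2.614.
The exact tunnelling result is T⁻¹ = 1 + V₀² sinh²(κa) / [4E(V₀ − E)] = 8.199, so T = 0.122.

T = 0.122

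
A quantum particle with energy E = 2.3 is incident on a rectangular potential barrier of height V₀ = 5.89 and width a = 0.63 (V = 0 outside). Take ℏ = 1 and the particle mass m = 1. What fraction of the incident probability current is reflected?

R = 0.878

Since E < V₀ the interior solution is evanescent with decay constant κ = √(2m(V₀ − E))/ℏ = 2.680.
κa = 1.688, sinh(κa) = 2.612.
Matching ψ, ψ′ at both faces gives T = [1 + V₀² sinh²(κa) / (4E(V₀ − E))]⁻¹ = 1/8.167 = 0.122.
R = 1 − T = 0.878.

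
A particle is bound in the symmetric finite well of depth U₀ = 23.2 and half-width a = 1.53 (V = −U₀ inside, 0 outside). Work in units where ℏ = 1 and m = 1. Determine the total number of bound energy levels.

The dimensionless depth is z₀ = a√(2mU₀)/ℏ = 1.53 × √(46.40) = 10.42.
A new bound state (alternating even/odd) appears each time z₀ passes a multiple of π/2, so N = ⌊2z₀/π⌋ + 1 = ⌊6.635⌋ + 1 = 7.

N = 7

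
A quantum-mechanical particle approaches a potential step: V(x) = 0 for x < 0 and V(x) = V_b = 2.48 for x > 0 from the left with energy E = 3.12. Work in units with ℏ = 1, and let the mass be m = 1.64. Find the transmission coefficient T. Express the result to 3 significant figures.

The wavenumbers are k₁ = √(2mE)/ℏ = 3.199 on the left and k₂ = √(2m(E − V_b))/ℏ = 1.449 on the right.
Continuity of ψ and ψ′ at the step yields the reflection amplitude r = (k₁ − k₂)/(k₁ + k₂) = 0.3765; thus R = |r|² = 0.1418, T = 0.8582.

T = 0.858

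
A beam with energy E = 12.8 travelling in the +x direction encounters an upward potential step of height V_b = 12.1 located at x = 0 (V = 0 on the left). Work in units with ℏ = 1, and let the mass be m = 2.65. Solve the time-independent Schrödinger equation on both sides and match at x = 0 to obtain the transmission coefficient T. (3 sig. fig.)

T = 0.614

The wavenumbers are k₁ = √(2mE)/ℏ = 8.237 on the left and k₂ = √(2m(E − V_b))/ℏ = 1.926 on the right.
Continuity of ψ and ψ′ at the step yields the reflection amplitude r = (k₁ − k₂)/(k₁ + k₂) = 0.6209; thus R = |r|² = 0.3856, T = 0.6144.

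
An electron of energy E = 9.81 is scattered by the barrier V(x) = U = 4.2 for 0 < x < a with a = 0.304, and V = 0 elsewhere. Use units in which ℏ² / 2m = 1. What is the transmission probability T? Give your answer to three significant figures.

T = 0.966

E > U: inside the barrier k₂ = √(2m(E − U))/ℏ = 2.369, k₂a = 0.7200.
Matching at both interfaces gives T⁻¹ = 1 + U² sin²(k₂a) / [4E(E − U)] = 1.035, hence T = 0.966.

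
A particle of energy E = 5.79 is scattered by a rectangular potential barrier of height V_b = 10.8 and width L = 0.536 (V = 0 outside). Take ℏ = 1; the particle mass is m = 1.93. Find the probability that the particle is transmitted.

T = 0.0351

Since E < V_b the interior solution is evanescent with decay constant κ = √(2m(V_b − E))/ℏ = 4.398.
κL = 2.357, sinh(κL) = 5.233.
Matching ψ, ψ′ at both faces gives T = [1 + V_b² sinh²(κL) / (4E(V_b − E))]⁻¹ = 1/28.53 = 0.0351.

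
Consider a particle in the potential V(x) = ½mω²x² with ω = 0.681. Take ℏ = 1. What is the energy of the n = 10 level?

E = 7.15

Using E_n = (n + ½)ℏω: E_10 = 10.5 × 0.681 = 7.151.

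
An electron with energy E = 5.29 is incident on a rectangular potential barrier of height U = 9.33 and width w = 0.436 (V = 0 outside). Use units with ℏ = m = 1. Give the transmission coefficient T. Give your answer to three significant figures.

Since E < U the interior solution is evanescent with decay constant κ = √(2m(U − E))/ℏ = 2.843.
κw = 1.239, sinh(κw) = 1.582.
The exact tunnelling result is T⁻¹ = 1 + U² sinh²(κw) / [4E(U − E)] = 3.548, so T = 0.282.

T = 0.282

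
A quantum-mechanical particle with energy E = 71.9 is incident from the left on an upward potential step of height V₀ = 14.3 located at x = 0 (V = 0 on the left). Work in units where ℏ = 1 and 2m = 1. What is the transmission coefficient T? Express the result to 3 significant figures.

T = 0.997

The wavenumbers are k₁ = √(2mE)/ℏ = 8.479 on the left and k₂ = √(2m(E − V₀))/ℏ = 7.589 on the right.
Continuity of ψ and ψ′ at the step yields the reflection amplitude r = (k₁ − k₂)/(k₁ + k₂) = 0.05538; thus R = |r|² = 0.003067, T = 0.9969.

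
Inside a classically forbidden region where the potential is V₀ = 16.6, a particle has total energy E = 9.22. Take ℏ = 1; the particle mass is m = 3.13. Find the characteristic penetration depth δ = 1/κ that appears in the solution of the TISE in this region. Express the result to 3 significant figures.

δ = 0.147

Since E < V₀ the TISE in this region is ψ'' = κ²ψ with κ = √(2m(V₀ − E))/ℏ.
κ = √(2 × 3.13 × 7.38) = 6.797. The penetration depth is δ = 1/κ = 0.147.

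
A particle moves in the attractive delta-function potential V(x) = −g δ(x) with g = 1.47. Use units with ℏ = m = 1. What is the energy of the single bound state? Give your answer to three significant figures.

The bound state is ψ(x) = √κ e^{−κ|x|}. The derivative jump ψ'(0⁺) − ψ'(0⁻) = −(2mg/ℏ²)ψ(0) fixes κ = mg/ℏ² = 1.470.
Then E = −ℏ²κ²/(2m) = −mg²/(2ℏ²) = -1.080.

E = -1.08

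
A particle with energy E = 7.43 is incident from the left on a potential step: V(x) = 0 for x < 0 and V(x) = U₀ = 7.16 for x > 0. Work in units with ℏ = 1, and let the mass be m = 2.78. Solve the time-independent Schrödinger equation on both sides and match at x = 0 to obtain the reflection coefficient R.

On each side the TISE gives plane waves with k = √(2m(E − V))/ℏ: k₁ = √(2·2.78·7.43) = 6.427, k₂ = √(2·2.78·0.27) = 1.225.
Matching ψ and ψ′ at x = 0 gives r = (k₁ − k₂)/(k₁ + k₂), so R = r² = 0.4621 and T = 1 − R = 0.5379.

R = 0.462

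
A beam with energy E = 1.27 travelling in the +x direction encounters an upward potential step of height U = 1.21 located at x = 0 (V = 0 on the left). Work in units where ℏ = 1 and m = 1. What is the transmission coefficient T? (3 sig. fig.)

T = 0.587

The wavenumbers are k₁ = √(2mE)/ℏ = 1.594 on the left and k₂ = √(2m(E − U))/ℏ = 0.3464 on the right.
Continuity of ψ and ψ′ at the step yields the reflection amplitude r = (k₁ − k₂)/(k₁ + k₂) = 0.6429; thus R = |r|² = 0.4133, T = 0.5867.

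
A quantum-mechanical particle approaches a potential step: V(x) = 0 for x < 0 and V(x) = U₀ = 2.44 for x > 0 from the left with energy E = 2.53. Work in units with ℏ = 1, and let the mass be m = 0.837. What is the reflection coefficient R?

R = 0.466

The wavenumbers are k₁ = √(2mE)/ℏ = 2.058 on the left and k₂ = √(2m(E − U₀))/ℏ = 0.3881 on the right.
Matching ψ and ψ′ at x = 0 gives r = (k₁ − k₂)/(k₁ + k₂), so R = r² = 0.4660 and T = 1 − R = 0.5340.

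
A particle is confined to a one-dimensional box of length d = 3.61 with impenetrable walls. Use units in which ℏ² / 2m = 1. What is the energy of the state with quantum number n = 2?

The infinite-well eigenfunctions ψ_n = √(2/d) sin(nπx/d) vanish at both walls, giving E_n = n²π²ℏ²/(2md²).
E_2 = 2² × π² / (2 × 0.5 × 3.61²) = 3.029.

E = 3.03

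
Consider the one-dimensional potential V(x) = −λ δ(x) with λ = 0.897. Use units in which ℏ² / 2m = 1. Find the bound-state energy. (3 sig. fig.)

For x ≠ 0 the bound state is ψ ∝ e^{−κ|x|}; integrating the TISE across the delta gives the cusp condition 2κ = 2mλ/ℏ², so κ = 0.4485.
Then E = −ℏ²κ²/(2m) = −mλ²/(2ℏ²) = -0.2012.

E = -0.201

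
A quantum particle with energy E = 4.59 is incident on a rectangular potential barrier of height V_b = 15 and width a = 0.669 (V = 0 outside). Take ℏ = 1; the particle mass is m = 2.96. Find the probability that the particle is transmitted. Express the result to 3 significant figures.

T = 0.0000932

E < V_b: inside the barrier ψ ∝ e^{±κx} with κ = √(2m(V_b − E))/ℏ = 7.850.
κa = 5.252, sinh(κa) = 95.46.
Matching ψ, ψ′ at both faces gives T = [1 + V_b² sinh²(κa) / (4E(V_b − E))]⁻¹ = 1/10730 = 0.0000932.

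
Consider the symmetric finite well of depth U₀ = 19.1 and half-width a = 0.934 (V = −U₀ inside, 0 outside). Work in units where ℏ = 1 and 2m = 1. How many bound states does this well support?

Define the well-strength parameter z₀ = (a/ℏ)√(2mU₀) = 0.934 × √(2·0.5·19.1) = 4.082.
A new bound state (alternating even/odd) appears each time z₀ passes a multiple of π/2, so N = ⌊2z₀/π⌋ + 1 = ⌊2.599⌋ + 1 = 3.

N = 3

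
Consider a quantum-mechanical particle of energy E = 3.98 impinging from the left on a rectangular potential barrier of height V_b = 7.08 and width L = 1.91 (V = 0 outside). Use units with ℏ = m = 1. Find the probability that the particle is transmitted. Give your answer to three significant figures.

E < V_b: inside the barrier ψ ∝ e^{±κx} with κ = √(2m(V_b − E))/ℏ = 2.490.
κL = 4.756, sinh(κL) = 58.13.
The exact tunnelling result is T⁻¹ = 1 + V_b² sinh²(κL) / [4E(V_b − E)] = 3433, so T = 0.000291.

T = 0.000291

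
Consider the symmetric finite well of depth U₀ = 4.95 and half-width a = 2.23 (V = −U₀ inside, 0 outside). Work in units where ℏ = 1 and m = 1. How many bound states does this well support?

The dimensionless depth is z₀ = a√(2mU₀)/ℏ = 2.23 × √(9.900) = 7.017.
A new bound state (alternating even/odd) appears each time z₀ passes a multiple of π/2, so N = ⌊2z₀/π⌋ + 1 = ⌊4.467⌋ + 1 = 5.

N = 5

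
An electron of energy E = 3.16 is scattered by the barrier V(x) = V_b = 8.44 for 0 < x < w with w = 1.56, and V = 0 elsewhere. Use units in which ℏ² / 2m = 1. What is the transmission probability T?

T = 0.00288

Since E < V_b the interior solution is evanescent with decay constant κ = √(2m(V_b − E))/ℏ = 2.298.
κw = 3.585, sinh(κw) = 18.01.
The exact tunnelling result is T⁻¹ = 1 + V_b² sinh²(κw) / [4E(V_b − E)] = 347.0, so T = 0.00288.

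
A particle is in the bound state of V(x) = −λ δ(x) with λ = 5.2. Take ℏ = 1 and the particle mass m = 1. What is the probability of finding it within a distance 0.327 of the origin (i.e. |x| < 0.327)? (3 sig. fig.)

P = 0.967

The normalised bound state is ψ = √κ e^{−κ|x|} with κ = mλ/ℏ² = 5.200.
P(|x| < d) = ∫_{−d}^{d} κ e^{−2κ|x|} dx = 1 − e^{−2κd} = 1 − e^{−3.401} = 0.9667.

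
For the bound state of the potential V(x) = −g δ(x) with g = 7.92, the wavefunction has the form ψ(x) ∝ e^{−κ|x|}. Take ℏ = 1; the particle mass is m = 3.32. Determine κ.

κ = 26.3

Integrate −(ℏ²/2m)ψ'' − gδ(x)ψ = Eψ from −ε to +ε: the ψ'' term gives ψ'(0⁺) − ψ'(0⁻) and the δ term gives −(2mg/ℏ²)ψ(0).
With ψ ∝ e^{−κ|x|} this yields −2κ = −2mg/ℏ², so κ = mg/ℏ² = 26.29.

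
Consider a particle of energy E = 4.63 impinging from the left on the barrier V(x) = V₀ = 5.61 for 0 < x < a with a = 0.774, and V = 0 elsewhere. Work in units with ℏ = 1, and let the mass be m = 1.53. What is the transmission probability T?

T = 0.154

E < V₀: inside the barrier ψ ∝ e^{±κx} with κ = √(2m(V₀ − E))/ℏ = 1.732.
κa = 1.340, sinh(κa) = 1.779.
The exact tunnelling result is T⁻¹ = 1 + V₀² sinh²(κa) / [4E(V₀ − E)] = 6.490, so T = 0.154.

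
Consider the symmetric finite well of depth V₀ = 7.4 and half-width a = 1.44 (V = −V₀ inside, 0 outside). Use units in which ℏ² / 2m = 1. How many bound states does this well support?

Define the well-strength parameter z₀ = (a/ℏ)√(2mV₀) = 1.44 × √(2·0.5·7.4) = 3.917.
The even/odd transcendental equations gain one root per π/2 in z₀, giving N = 1 + ⌊2z₀/π⌋ = 1 + ⌊2.494⌋ = 3.

N = 3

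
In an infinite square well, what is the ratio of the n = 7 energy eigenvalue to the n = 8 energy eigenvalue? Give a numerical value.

E_n = n²π²ℏ²/(2mL²) so the ratio is n₂²/n₁² = 49/64 = 0.765625.

0.765625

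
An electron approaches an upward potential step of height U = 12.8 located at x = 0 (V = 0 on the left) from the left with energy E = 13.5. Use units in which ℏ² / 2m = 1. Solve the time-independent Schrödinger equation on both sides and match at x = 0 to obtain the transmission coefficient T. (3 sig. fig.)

The wavenumbers are k₁ = √(2mE)/ℏ = 3.674 on the left and k₂ = √(2m(E − U))/ℏ = 0.8367 on the right.
Matching ψ and ψ′ at x = 0 gives r = (k₁ − k₂)/(k₁ + k₂), so R = r² = 0.3957 and T = 1 − R = 0.6043.

T = 0.604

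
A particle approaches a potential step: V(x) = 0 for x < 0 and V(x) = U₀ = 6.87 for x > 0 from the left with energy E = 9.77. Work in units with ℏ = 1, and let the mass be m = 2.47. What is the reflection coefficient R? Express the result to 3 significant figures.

The wavenumbers are k₁ = √(2mE)/ℏ = 6.947 on the left and k₂ = √(2m(E − U₀))/ℏ = 3.785 on the right.
Continuity of ψ and ψ′ at the step yields the reflection amplitude r = (k₁ − k₂)/(k₁ + k₂) = 0.2947; thus R = |r|² = 0.08682, T = 0.9132.

R = 0.0868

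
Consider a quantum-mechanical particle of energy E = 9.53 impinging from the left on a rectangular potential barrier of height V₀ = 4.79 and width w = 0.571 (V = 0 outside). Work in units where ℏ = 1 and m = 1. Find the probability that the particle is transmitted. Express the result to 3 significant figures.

T = 0.891

E > V₀: inside the barrier k₂ = √(2m(E − V₀))/ℏ = 3.079, k₂w = 1.758.
Matching at both interfaces gives T⁻¹ = 1 + V₀² sin²(k₂w) / [4E(E − V₀)] = 1.123, hence T = 0.891.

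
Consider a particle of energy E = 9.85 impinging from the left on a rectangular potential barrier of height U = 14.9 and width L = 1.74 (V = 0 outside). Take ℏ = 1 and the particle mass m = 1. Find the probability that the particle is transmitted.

E < U: inside the barrier ψ ∝ e^{±κx} with κ = √(2m(U − E))/ℏ = 3.178.
κL = 5.530, sinh(κL) = 126.0.
Matching ψ, ψ′ at both faces gives T = [1 + U² sinh²(κL) / (4E(U − E))]⁻¹ = 1/17730 = 0.0000564.

T = 0.0000564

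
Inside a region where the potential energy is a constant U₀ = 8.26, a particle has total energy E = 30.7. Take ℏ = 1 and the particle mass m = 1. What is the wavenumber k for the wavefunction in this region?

k = 6.70

With E > U₀ the solution is oscillatory, ψ ∝ e^{±ikx} with k = √(2m(E − U₀))/ℏ.
k = √(2 × 1 × 22.44) = 6.699.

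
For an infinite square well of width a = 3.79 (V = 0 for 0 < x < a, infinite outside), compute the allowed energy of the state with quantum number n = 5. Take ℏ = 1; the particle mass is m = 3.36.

The infinite-well eigenfunctions ψ_n = √(2/a) sin(nπx/a) vanish at both walls, giving E_n = n²π²ℏ²/(2ma²).
E_5 = 5² × π² / (2 × 3.36 × 3.79²) = 2.556.

E = 2.56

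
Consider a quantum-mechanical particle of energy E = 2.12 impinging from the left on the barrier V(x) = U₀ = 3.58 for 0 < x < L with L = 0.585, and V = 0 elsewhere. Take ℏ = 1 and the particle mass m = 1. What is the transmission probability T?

Since E < U₀ the interior solution is evanescent with decay constant κ = √(2m(U₀ − E))/ℏ = 1.709.
κL = 0.9996, sinh(κL) = 1.175.
The exact tunnelling result is T⁻¹ = 1 + U₀² sinh²(κL) / [4E(U₀ − E)] = 2.428, so T = 0.412.

T = 0.412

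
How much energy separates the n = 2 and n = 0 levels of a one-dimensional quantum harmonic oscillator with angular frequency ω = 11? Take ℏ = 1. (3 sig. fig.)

ΔE = 22.0

E_n = ℏω(n + ½), so ΔE = (2 − 0) ℏω = 2 × 11 = 22.00.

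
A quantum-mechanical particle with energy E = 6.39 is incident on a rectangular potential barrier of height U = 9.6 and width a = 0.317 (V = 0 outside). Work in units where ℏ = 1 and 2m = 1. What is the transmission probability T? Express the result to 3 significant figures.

Since E < U the interior solution is evanescent with decay constant κ = √(2m(U − E))/ℏ = 1.792.
κa = 0.5680, sinh(κa) = 0.5990.
The exact tunnelling result is T⁻¹ = 1 + U² sinh²(κa) / [4E(U − E)] = 1.403, so T = 0.713.

T = 0.713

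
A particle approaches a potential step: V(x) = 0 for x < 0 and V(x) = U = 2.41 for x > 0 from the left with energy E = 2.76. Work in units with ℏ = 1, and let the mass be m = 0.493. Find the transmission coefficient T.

On each side the TISE gives plane waves with k = √(2m(E − V))/ℏ: k₁ = √(2·0.493·2.76) = 1.650, k₂ = √(2·0.493·0.35) = 0.5875.
Continuity of ψ and ψ′ at the step yields the reflection amplitude r = (k₁ − k₂)/(k₁ + k₂) = 0.4748; thus R = |r|² = 0.2254, T = 0.7746.

T = 0.775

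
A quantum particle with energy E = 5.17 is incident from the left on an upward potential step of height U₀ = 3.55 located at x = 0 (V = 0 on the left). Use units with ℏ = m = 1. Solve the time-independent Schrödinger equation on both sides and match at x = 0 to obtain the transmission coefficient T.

On each side the TISE gives plane waves with k = √(2m(E − V))/ℏ: k₁ = √(2·1·5.17) = 3.216, k₂ = √(2·1·1.62) = 1.800.
Continuity of ψ and ψ′ at the step yields the reflection amplitude r = (k₁ − k₂)/(k₁ + k₂) = 0.2822; thus R = |r|² = 0.07966, T = 0.9203.

T = 0.920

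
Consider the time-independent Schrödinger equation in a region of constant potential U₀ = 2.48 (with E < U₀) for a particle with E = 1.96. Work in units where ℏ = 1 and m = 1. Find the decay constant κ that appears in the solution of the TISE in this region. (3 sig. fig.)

κ = 1.02

Since E < U₀ the TISE in this region is ψ'' = κ²ψ with κ = √(2m(U₀ − E))/ℏ.
κ = √(2 × 1 × 0.52) = 1.020.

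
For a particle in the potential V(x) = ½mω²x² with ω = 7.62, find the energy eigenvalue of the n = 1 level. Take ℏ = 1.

E = 11.4

The oscillator eigenvalues are E_n = ℏω(n + ½), so E_1 = 7.62 × 1.5 = 11.43.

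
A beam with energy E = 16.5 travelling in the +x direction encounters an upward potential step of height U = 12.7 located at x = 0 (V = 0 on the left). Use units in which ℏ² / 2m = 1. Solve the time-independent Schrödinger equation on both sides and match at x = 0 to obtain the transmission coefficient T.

On each side the TISE gives plane waves with k = √(2m(E − V))/ℏ: k₁ = √(2·½·16.5) = 4.062, k₂ = √(2·½·3.8) = 1.949.
Continuity of ψ and ψ′ at the step yields the reflection amplitude r = (k₁ − k₂)/(k₁ + k₂) = 0.3514; thus R = |r|² = 0.1235, T = 0.8765.

T = 0.876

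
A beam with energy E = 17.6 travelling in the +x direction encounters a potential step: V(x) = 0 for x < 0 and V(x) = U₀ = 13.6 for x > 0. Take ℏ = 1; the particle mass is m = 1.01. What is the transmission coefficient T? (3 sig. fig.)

T = 0.874

On each side the TISE gives plane waves with k = √(2m(E − V))/ℏ: k₁ = √(2·1.01·17.6) = 5.963, k₂ = √(2·1.01·4) = 2.843.
Continuity of ψ and ψ′ at the step yields the reflection amplitude r = (k₁ − k₂)/(k₁ + k₂) = 0.3543; thus R = |r|² = 0.1256, T = 0.8744.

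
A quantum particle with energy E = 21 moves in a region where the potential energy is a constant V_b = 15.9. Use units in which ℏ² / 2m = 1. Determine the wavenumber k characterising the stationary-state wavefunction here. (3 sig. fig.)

k = 2.26

With E > V_b the solution is oscillatory, ψ ∝ e^{±ikx} with k = √(2m(E − V_b))/ℏ.
k = √(2 × 0.5 × 5.1) = 2.258.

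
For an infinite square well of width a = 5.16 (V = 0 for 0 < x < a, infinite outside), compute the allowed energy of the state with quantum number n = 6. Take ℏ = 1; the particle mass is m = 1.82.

The infinite-well eigenfunctions ψ_n = √(2/a) sin(nπx/a) vanish at both walls, giving E_n = n²π²ℏ²/(2ma²).
E_6 = 6² × π² / (2 × 1.82 × 5.16²) = 3.666.

E = 3.67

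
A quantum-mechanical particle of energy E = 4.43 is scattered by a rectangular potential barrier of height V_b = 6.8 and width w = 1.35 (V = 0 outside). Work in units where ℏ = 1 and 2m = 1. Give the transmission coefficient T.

T = 0.0555

Since E < V_b the interior solution is evanescent with decay constant κ = √(2m(V_b − E))/ℏ = 1.539.
κw = 2.078, sinh(κw) = 3.933.
The exact tunnelling result is T⁻¹ = 1 + V_b² sinh²(κw) / [4E(V_b − E)] = 18.03, so T = 0.0555.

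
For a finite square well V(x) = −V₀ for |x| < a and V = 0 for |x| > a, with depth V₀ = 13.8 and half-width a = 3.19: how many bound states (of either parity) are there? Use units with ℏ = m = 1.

The dimensionless depth is z₀ = a√(2mV₀)/ℏ = 3.19 × √(27.60) = 16.76.
The even/odd transcendental equations gain one root per π/2 in z₀, giving N = 1 + ⌊2z₀/π⌋ = 1 + ⌊10.67⌋ = 11.

N = 11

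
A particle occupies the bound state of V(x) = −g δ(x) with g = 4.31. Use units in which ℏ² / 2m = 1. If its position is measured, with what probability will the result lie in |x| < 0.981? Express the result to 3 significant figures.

The normalised bound state is ψ = √κ e^{−κ|x|} with κ = mg/ℏ² = 2.155.
P(|x| < d) = ∫_{−d}^{d} κ e^{−2κ|x|} dx = 1 − e^{−2κd} = 1 − e^{−4.228} = 0.9854.

P = 0.985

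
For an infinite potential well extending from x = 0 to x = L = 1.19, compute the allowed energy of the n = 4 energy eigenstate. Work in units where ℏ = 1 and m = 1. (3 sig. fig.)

E = 55.8

Requiring ψ(0) = ψ(L) = 0 quantises k = nπ/L, hence E_n = ℏ²k²/2m = n²π²ℏ²/(2mL²).
E_4 = 4² × π² / (2 × 1 × 1.19²) = 55.76.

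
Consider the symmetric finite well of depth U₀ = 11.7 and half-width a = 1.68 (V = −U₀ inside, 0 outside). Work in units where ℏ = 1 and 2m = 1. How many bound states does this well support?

The dimensionless depth is z₀ = a√(2mU₀)/ℏ = 1.68 × √(11.70) = 5.746.
The even/odd transcendental equations gain one root per π/2 in z₀, giving N = 1 + ⌊2z₀/π⌋ = 1 + ⌊3.658⌋ = 4.

N = 4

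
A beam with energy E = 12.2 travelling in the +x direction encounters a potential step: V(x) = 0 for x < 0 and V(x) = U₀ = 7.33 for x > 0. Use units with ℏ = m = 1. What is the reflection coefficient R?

On each side the TISE gives plane waves with k = √(2m(E − V))/ℏ: k₁ = √(2·1·12.2) = 4.940, k₂ = √(2·1·4.87) = 3.121.
Continuity of ψ and ψ′ at the step yields the reflection amplitude r = (k₁ − k₂)/(k₁ + k₂) = 0.2256; thus R = |r|² = 0.05091, T = 0.9491.

R = 0.0509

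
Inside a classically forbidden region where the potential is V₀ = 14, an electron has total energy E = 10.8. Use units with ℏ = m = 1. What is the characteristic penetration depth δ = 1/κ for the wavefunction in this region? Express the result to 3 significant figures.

Since E < V₀ the TISE in this region is ψ'' = κ²ψ with κ = √(2m(V₀ − E))/ℏ.
κ = √(2 × 1 × 3.2) = 2.530. The penetration depth is δ = 1/κ = 0.395.

δ = 0.395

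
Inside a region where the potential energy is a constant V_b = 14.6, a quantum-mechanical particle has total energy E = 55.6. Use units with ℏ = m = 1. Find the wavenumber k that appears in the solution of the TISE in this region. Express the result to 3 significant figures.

k = 9.06

With E > V_b the solution is oscillatory, ψ ∝ e^{±ikx} with k = √(2m(E − V_b))/ℏ.
k = √(2 × 1 × 41) = 9.055.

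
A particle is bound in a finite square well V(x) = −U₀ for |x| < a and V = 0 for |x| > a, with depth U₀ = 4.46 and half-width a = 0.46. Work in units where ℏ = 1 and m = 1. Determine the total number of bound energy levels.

N = 1

Define the well-strength parameter z₀ = (a/ℏ)√(2mU₀) = 0.46 × √(2·1·4.46) = 1.374.
The even/odd transcendental equations gain one root per π/2 in z₀, giving N = 1 + ⌊2z₀/π⌋ = 1 + ⌊0.8746⌋ = 1.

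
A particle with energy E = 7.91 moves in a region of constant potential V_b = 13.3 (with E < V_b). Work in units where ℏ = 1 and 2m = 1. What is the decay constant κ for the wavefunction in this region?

κ = 2.32

Since E < V_b the TISE in this region is ψ'' = κ²ψ with κ = √(2m(V_b − E))/ℏ.
κ = √(2 × 0.5 × 5.39) = 2.322.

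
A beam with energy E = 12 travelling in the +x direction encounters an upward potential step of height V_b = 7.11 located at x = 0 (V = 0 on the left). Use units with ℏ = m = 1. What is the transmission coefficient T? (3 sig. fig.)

The wavenumbers are k₁ = √(2mE)/ℏ = 4.899 on the left and k₂ = √(2m(E − V_b))/ℏ = 3.127 on the right.
Matching ψ and ψ′ at x = 0 gives r = (k₁ − k₂)/(k₁ + k₂), so R = r² = 0.04872 and T = 1 − R = 0.9513.

T = 0.951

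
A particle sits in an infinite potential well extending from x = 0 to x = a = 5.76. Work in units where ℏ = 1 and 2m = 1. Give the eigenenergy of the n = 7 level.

The infinite-well eigenfunctions ψ_n = √(2/a) sin(nπx/a) vanish at both walls, giving E_n = n²π²ℏ²/(2ma²).
E_7 = 7² × π² / (2 × 0.5 × 5.76²) = 14.58.

E = 14.6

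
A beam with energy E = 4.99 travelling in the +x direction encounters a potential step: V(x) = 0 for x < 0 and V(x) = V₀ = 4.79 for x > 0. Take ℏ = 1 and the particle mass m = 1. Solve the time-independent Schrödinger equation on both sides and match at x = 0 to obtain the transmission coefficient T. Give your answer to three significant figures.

T = 0.556

The wavenumbers are k₁ = √(2mE)/ℏ = 3.159 on the left and k₂ = √(2m(E − V₀))/ℏ = 0.6325 on the right.
Continuity of ψ and ψ′ at the step yields the reflection amplitude r = (k₁ − k₂)/(k₁ + k₂) = 0.6664; thus R = |r|² = 0.4441, T = 0.5559.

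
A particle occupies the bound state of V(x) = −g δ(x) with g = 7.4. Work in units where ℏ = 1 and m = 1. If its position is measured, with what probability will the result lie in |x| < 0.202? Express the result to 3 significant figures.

The normalised bound state is ψ = √κ e^{−κ|x|} with κ = mg/ℏ² = 7.400.
P(|x| < d) = ∫_{−d}^{d} κ e^{−2κ|x|} dx = 1 − e^{−2κd} = 1 − e^{−2.990} = 0.9497.

P = 0.950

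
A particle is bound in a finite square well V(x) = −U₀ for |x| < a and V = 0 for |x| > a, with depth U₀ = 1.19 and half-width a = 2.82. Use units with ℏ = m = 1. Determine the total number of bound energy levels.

N = 3

Define the well-strength parameter z₀ = (a/ℏ)√(2mU₀) = 2.82 × √(2·1·1.19) = 4.350.
The even/odd transcendental equations gain one root per π/2 in z₀, giving N = 1 + ⌊2z₀/π⌋ = 1 + ⌊2.770⌋ = 3.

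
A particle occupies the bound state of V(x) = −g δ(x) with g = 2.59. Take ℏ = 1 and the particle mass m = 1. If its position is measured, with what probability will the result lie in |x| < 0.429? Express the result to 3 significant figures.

P = 0.892

The normalised bound state is ψ = √κ e^{−κ|x|} with κ = mg/ℏ² = 2.590.
P(|x| < d) = ∫_{−d}^{d} κ e^{−2κ|x|} dx = 1 − e^{−2κd} = 1 − e^{−2.222} = 0.8916.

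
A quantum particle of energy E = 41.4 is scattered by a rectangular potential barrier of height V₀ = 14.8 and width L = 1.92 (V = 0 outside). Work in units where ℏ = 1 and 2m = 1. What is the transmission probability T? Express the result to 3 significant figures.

T = 0.990

E > V₀: inside the barrier k₂ = √(2m(E − V₀))/ℏ = 5.158, k₂L = 9.902.
T = [1 + V₀² sin²(k₂L) / (4E(E − V₀))]⁻¹ = 1/1.011 = 0.990.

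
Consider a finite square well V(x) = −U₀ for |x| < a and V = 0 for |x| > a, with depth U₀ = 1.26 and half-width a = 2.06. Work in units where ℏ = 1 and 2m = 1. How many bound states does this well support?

N = 2

The dimensionless depth is z₀ = a√(2mU₀)/ℏ = 2.06 × √(1.260) = 2.312.
A new bound state (alternating even/odd) appears each time z₀ passes a multiple of π/2, so N = ⌊2z₀/π⌋ + 1 = ⌊1.472⌋ + 1 = 2.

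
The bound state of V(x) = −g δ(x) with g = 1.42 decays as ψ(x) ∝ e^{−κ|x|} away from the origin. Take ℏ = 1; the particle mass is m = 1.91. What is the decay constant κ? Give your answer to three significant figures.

κ = 2.71

Integrating the TISE across x = 0 gives the cusp condition ψ'(0⁺) − ψ'(0⁻) = −(2mg/ℏ²)ψ(0).
With ψ ∝ e^{−κ|x|} this yields −2κ = −2mg/ℏ², so κ = mg/ℏ² = 2.712.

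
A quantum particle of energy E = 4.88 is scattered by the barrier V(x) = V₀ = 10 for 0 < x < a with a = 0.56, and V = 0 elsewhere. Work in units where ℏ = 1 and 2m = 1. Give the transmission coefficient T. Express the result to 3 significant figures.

T = 0.272

E < V₀: inside the barrier ψ ∝ e^{±κx} with κ = √(2m(V₀ − E))/ℏ = 2.263.
κa = 1.267, sinh(κa) = 1.635.
Matching ψ, ψ′ at both faces gives T = [1 + V₀² sinh²(κa) / (4E(V₀ − E))]⁻¹ = 1/3.673 = 0.272.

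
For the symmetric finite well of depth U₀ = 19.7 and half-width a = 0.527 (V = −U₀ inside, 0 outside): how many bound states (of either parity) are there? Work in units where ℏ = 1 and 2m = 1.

The dimensionless depth is z₀ = a√(2mU₀)/ℏ = 0.527 × √(19.70) = 2.339.
A new bound state (alternating even/odd) appears each time z₀ passes a multiple of π/2, so N = ⌊2z₀/π⌋ + 1 = ⌊1.489⌋ + 1 = 2.

N = 2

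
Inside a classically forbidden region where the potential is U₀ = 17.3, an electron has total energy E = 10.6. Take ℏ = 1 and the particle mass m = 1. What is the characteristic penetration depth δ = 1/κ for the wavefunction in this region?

δ = 0.273

Since E < U₀ the TISE in this region is ψ'' = κ²ψ with κ = √(2m(U₀ − E))/ℏ.
κ = √(2 × 1 × 6.7) = 3.661. The penetration depth is δ = 1/κ = 0.273.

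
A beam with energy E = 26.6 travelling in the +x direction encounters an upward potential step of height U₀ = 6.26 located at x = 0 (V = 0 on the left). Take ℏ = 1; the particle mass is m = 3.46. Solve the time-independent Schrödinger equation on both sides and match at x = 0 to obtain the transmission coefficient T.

T = 0.996

The wavenumbers are k₁ = √(2mE)/ℏ = 13.57 on the left and k₂ = √(2m(E − U₀))/ℏ = 11.86 on the right.
Continuity of ψ and ψ′ at the step yields the reflection amplitude r = (k₁ − k₂)/(k₁ + k₂) = 0.06698; thus R = |r|² = 0.004486, T = 0.9955.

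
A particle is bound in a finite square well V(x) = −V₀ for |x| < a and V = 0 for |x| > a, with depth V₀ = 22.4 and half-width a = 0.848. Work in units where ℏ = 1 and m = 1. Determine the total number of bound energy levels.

Define the well-strength parameter z₀ = (a/ℏ)√(2mV₀) = 0.848 × √(2·1·22.4) = 5.676.
A new bound state (alternating even/odd) appears each time z₀ passes a multiple of π/2, so N = ⌊2z₀/π⌋ + 1 = ⌊3.613⌋ + 1 = 4.

N = 4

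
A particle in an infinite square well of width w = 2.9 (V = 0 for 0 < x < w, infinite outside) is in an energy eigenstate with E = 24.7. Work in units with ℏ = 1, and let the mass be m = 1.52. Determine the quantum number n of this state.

n = 8

For an infinite well E_n = n²π²ℏ²/(2mw²), so n = (w/πℏ)√(2mE).
n = (2.9/π) × √(2 × 1.52 × 24.7) = 7.999 → n = 8.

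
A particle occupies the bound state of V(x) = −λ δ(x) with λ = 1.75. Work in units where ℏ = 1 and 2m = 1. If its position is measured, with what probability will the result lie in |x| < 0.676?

The normalised bound state is ψ = √κ e^{−κ|x|} with κ = mλ/ℏ² = 0.8750.
P(|x| < d) = ∫_{−d}^{d} κ e^{−2κ|x|} dx = 1 − e^{−2κd} = 1 − e^{−1.183} = 0.6936.

P = 0.694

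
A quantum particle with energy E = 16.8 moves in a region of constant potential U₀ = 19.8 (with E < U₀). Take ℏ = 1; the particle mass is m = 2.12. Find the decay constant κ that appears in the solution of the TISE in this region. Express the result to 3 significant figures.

Since E < U₀ the TISE in this region is ψ'' = κ²ψ with κ = √(2m(U₀ − E))/ℏ.
κ = √(2 × 2.12 × 3) = 3.567.

κ = 3.57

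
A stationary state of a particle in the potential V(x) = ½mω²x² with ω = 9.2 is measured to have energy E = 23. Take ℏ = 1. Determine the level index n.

n = 2

Invert E_n = (n + ½)ℏω: n = E/ℏω − ½ = 2.000, so n = 2.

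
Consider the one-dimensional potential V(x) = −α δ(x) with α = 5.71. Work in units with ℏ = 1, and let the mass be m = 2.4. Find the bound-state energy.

E = -39.1

The bound state is ψ(x) = √κ e^{−κ|x|}. The derivative jump ψ'(0⁺) − ψ'(0⁻) = −(2mα/ℏ²)ψ(0) fixes κ = mα/ℏ² = 13.70.
Then E = −ℏ²κ²/(2m) = −mα²/(2ℏ²) = -39.12.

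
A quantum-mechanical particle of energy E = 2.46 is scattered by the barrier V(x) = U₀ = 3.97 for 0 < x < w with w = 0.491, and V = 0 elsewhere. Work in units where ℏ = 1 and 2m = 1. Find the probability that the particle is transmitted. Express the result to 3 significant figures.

T = 0.697

Since E < U₀ the interior solution is evanescent with decay constant κ = √(2m(U₀ − E))/ℏ = 1.229.
κw = 0.6034, sinh(κw) = 0.6406.
Matching ψ, ψ′ at both faces gives T = [1 + U₀² sinh²(κw) / (4E(U₀ − E))]⁻¹ = 1/1.435 = 0.697.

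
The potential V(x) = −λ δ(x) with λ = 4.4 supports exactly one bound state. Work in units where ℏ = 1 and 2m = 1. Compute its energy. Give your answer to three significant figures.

E = -4.84

The bound state is ψ(x) = √κ e^{−κ|x|}. The derivative jump ψ'(0⁺) − ψ'(0⁻) = −(2mλ/ℏ²)ψ(0) fixes κ = mλ/ℏ² = 2.200.
Then E = −ℏ²κ²/(2m) = −mλ²/(2ℏ²) = -4.840.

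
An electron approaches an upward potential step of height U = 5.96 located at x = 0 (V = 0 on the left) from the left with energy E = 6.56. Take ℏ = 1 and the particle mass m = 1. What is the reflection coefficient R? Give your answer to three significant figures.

R = 0.287

The wavenumbers are k₁ = √(2mE)/ℏ = 3.622 on the left and k₂ = √(2m(E − U))/ℏ = 1.095 on the right.
Continuity of ψ and ψ′ at the step yields the reflection amplitude r = (k₁ − k₂)/(k₁ + k₂) = 0.5356; thus R = |r|² = 0.2869, T = 0.7131.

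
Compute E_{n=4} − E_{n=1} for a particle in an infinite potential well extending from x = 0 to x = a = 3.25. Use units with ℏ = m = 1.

E_n = n²π²ℏ²/(2ma²), so ΔE = (4² − 1²) π²ℏ²/(2ma²).
ΔE = 15 × π² / (2 × 1 × 3.25²) = 7.008.

ΔE = 7.01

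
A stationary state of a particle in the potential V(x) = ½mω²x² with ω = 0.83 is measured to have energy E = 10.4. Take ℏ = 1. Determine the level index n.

Invert E_n = (n + ½)ℏω: n = E/ℏω − ½ = 12.030, so n = 12.

n = 12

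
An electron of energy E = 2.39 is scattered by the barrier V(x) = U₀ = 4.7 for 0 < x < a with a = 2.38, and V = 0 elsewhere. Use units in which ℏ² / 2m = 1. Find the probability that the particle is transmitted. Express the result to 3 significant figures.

T = 0.00288

Since E < U₀ the interior solution is evanescent with decay constant κ = √(2m(U₀ − E))/ℏ = 1.520.
κa = 3.617, sinh(κa) = 18.60.
The exact tunnelling result is T⁻¹ = 1 + U₀² sinh²(κa) / [4E(U₀ − E)] = 347.2, so T = 0.00288.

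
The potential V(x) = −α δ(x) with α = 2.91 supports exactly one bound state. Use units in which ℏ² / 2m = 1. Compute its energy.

The bound state is ψ(x) = √κ e^{−κ|x|}. The derivative jump ψ'(0⁺) − ψ'(0⁻) = −(2mα/ℏ²)ψ(0) fixes κ = mα/ℏ² = 1.455.
Then E = −ℏ²κ²/(2m) = −mα²/(2ℏ²) = -2.117.

E = -2.12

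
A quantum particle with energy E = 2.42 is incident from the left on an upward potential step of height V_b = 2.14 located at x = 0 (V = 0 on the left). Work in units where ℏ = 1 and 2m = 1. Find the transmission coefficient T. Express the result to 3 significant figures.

T = 0.758

On each side the TISE gives plane waves with k = √(2m(E − V))/ℏ: k₁ = √(2·½·2.42) = 1.556, k₂ = √(2·½·0.28) = 0.5292.
Matching ψ and ψ′ at x = 0 gives r = (k₁ − k₂)/(k₁ + k₂), so R = r² = 0.2424 and T = 1 − R = 0.7576.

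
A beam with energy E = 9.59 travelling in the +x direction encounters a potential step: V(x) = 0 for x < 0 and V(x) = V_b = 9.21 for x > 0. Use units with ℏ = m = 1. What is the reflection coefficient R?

On each side the TISE gives plane waves with k = √(2m(E − V))/ℏ: k₁ = √(2·1·9.59) = 4.379, k₂ = √(2·1·0.38) = 0.8718.
Matching ψ and ψ′ at x = 0 gives r = (k₁ − k₂)/(k₁ + k₂), so R = r² = 0.4462 and T = 1 − R = 0.5538.

R = 0.446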